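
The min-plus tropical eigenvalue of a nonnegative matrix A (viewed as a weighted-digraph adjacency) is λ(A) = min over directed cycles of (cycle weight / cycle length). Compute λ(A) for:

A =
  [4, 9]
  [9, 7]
λ(A) = 4

Enumerate directed cycles and compute their means (weight / length). Sample:
  cycle 0 → 0: weight = 4, length = 1, mean = 4/1 ≈ 4.000
  cycle 1 → 1: weight = 7, length = 1, mean = 7/1 ≈ 7.000
  cycle 0 → 1 → 0: weight = 18, length = 2, mean = 18/2 ≈ 9.000
  cycle 1 → 0 → 1: weight = 18, length = 2, mean = 18/2 ≈ 9.000
Minimum mean = 4.000, attained e.g. along the cycle 0 → 0 with weight 4 and length 1. So λ(A) = 4/1 = 4.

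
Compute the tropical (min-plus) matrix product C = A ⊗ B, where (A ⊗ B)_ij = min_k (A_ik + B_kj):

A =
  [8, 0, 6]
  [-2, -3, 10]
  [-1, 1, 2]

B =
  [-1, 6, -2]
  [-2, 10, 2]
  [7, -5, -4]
A ⊗ B =
  [-2, 1, 2]
  [-5, 4, -4]
  [-2, -3, -3]

Apply the min-plus product entry-by-entry:
  C[0][0] = min over k of (A[0][0] + B[0][0] = 8 + -1 = 7, A[0][1] + B[1][0] = 0 + -2 = -2, A[0][2] + B[2][0] = 6 + 7 = 13) = -2 (attained at k = 1)
  C[0][1] = min over k of (A[0][0] + B[0][1] = 8 + 6 = 14, A[0][1] + B[1][1] = 0 + 10 = 10, A[0][2] + B[2][1] = 6 + -5 = 1) = 1 (attained at k = 2)
  C[0][2] = min over k of (A[0][0] + B[0][2] = 8 + -2 = 6, A[0][1] + B[1][2] = 0 + 2 = 2, A[0][2] + B[2][2] = 6 + -4 = 2) = 2 (attained at k = 1)
  C[1][0] = min over k of (A[1][0] + B[0][0] = -2 + -1 = -3, A[1][1] + B[1][0] = -3 + -2 = -5, A[1][2] + B[2][0] = 10 + 7 = 17) = -5 (attained at k = 1)
  C[1][1] = min over k of (A[1][0] + B[0][1] = -2 + 6 = 4, A[1][1] + B[1][1] = -3 + 10 = 7, A[1][2] + B[2][1] = 10 + -5 = 5) = 4 (attained at k = 0)
  C[1][2] = min over k of (A[1][0] + B[0][2] = -2 + -2 = -4, A[1][1] + B[1][2] = -3 + 2 = -1, A[1][2] + B[2][2] = 10 + -4 = 6) = -4 (attained at k = 0)
  C[2][0] = min over k of (A[2][0] + B[0][0] = -1 + -1 = -2, A[2][1] + B[1][0] = 1 + -2 = -1, A[2][2] + B[2][0] = 2 + 7 = 9) = -2 (attained at k = 0)
  C[2][1] = min over k of (A[2][0] + B[0][1] = -1 + 6 = 5, A[2][1] + B[1][1] = 1 + 10 = 11, A[2][2] + B[2][1] = 2 + -5 = -3) = -3 (attained at k = 2)
  C[2][2] = min over k of (A[2][0] + B[0][2] = -1 + -2 = -3, A[2][1] + B[1][2] = 1 + 2 = 3, A[2][2] + B[2][2] = 2 + -4 = -2) = -3 (attained at k = 0)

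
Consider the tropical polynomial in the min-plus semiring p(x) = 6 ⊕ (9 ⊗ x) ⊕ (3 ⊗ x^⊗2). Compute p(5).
p(5) = 6

A tropical monomial a ⊗ x^⊗i evaluates to a + i · x. Evaluating each term at x = 5:
  Term 0 contributes 6 + 0 · 5 = 6
  Term 1 contributes 9 + 1 · 5 = 14
  Term 2 contributes 3 + 2 · 5 = 13
p(5) = ⊕ of these = min[6, 14, 13] = 6.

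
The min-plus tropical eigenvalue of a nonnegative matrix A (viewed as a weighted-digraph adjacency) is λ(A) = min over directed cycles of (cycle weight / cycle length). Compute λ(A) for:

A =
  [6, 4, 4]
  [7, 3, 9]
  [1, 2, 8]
λ(A) = 5/2

Enumerate directed cycles and compute their means (weight / length). Sample:
  cycle 0 → 0: weight = 6, length = 1, mean = 6/1 ≈ 6.000
  cycle 1 → 1: weight = 3, length = 1, mean = 3/1 ≈ 3.000
  cycle 2 → 2: weight = 8, length = 1, mean = 8/1 ≈ 8.000
  cycle 0 → 1 → 0: weight = 11, length = 2, mean = 11/2 ≈ 5.500
  cycle 0 → 2 → 0: weight = 5, length = 2, mean = 5/2 ≈ 2.500
  cycle 1 → 0 → 1: weight = 11, length = 2, mean = 11/2 ≈ 5.500
Minimum mean = 2.500, attained e.g. along the cycle 0 → 2 → 0 with weight 5 and length 2. So λ(A) = 5/2 = 5/2.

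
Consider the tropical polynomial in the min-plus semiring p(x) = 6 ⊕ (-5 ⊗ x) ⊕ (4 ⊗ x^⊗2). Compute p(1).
p(1) = -4

A tropical monomial a ⊗ x^⊗i evaluates to a + i · x. Evaluating each term at x = 1:
  Term 0 contributes 6 + 0 · 1 = 6
  Term 1 contributes -5 + 1 · 1 = -4
  Term 2 contributes 4 + 2 · 1 = 6
p(1) = ⊕ of these = min[6, -4, 6] = -4.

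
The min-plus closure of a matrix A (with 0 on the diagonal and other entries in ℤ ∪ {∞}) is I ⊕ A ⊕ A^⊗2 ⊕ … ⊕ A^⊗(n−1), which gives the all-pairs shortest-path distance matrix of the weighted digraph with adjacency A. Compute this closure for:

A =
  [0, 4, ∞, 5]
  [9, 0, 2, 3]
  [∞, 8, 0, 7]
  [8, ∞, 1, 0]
Closure =
  [0, 4, 6, 5]
  [9, 0, 2, 3]
  [15, 8, 0, 7]
  [8, 9, 1, 0]

This is the Floyd-Warshall all-pairs shortest-path computation. For each intermediate vertex k = 0, 1, …, 3, update dist[i][j] ← min(dist[i][j], dist[i][k] + dist[k][j]). The final matrix gives, for each (i, j), the minimum total weight of any directed path from i to j (possibly empty when i = j).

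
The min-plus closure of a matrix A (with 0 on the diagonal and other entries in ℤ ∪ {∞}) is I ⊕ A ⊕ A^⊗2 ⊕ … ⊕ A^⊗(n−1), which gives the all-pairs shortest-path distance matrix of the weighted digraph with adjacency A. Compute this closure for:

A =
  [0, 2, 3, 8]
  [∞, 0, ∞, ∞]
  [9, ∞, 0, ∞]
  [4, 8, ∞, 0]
Closure =
  [0, 2, 3, 8]
  [∞, 0, ∞, ∞]
  [9, 11, 0, 17]
  [4, 6, 7, 0]

This is the Floyd-Warshall all-pairs shortest-path computation. For each intermediate vertex k = 0, 1, …, 3, update dist[i][j] ← min(dist[i][j], dist[i][k] + dist[k][j]). The final matrix gives, for each (i, j), the minimum total weight of any directed path from i to j (possibly empty when i = j).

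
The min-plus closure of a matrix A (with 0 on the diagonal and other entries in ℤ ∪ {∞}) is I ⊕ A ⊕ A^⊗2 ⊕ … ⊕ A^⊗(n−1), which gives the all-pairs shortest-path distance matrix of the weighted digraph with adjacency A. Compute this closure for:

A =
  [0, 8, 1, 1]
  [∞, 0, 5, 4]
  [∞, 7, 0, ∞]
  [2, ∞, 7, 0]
Closure =
  [0, 8, 1, 1]
  [6, 0, 5, 4]
  [13, 7, 0, 11]
  [2, 10, 3, 0]

This is the Floyd-Warshall all-pairs shortest-path computation. For each intermediate vertex k = 0, 1, …, 3, update dist[i][j] ← min(dist[i][j], dist[i][k] + dist[k][j]). The final matrix gives, for each (i, j), the minimum total weight of any directed path from i to j (possibly empty when i = j).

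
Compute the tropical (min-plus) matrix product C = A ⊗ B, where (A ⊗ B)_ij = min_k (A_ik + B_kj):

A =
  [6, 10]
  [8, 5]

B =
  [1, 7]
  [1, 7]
A ⊗ B =
  [7, 13]
  [6, 12]

Apply the min-plus product entry-by-entry:
  C[0][0] = min over k of (A[0][0] + B[0][0] = 6 + 1 = 7, A[0][1] + B[1][0] = 10 + 1 = 11) = 7 (attained at k = 0)
  C[0][1] = min over k of (A[0][0] + B[0][1] = 6 + 7 = 13, A[0][1] + B[1][1] = 10 + 7 = 17) = 13 (attained at k = 0)
  C[1][0] = min over k of (A[1][0] + B[0][0] = 8 + 1 = 9, A[1][1] + B[1][0] = 5 + 1 = 6) = 6 (attained at k = 1)
  C[1][1] = min over k of (A[1][0] + B[0][1] = 8 + 7 = 15, A[1][1] + B[1][1] = 5 + 7 = 12) = 12 (attained at k = 1)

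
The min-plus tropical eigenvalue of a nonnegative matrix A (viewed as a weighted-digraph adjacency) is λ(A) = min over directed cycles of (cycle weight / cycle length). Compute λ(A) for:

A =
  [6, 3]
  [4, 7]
λ(A) = 7/2

Enumerate directed cycles and compute their means (weight / length). Sample:
  cycle 0 → 0: weight = 6, length = 1, mean = 6/1 ≈ 6.000
  cycle 1 → 1: weight = 7, length = 1, mean = 7/1 ≈ 7.000
  cycle 0 → 1 → 0: weight = 7, length = 2, mean = 7/2 ≈ 3.500
  cycle 1 → 0 → 1: weight = 7, length = 2, mean = 7/2 ≈ 3.500
Minimum mean = 3.500, attained e.g. along the cycle 0 → 1 → 0 with weight 7 and length 2. So λ(A) = 7/2 = 7/2.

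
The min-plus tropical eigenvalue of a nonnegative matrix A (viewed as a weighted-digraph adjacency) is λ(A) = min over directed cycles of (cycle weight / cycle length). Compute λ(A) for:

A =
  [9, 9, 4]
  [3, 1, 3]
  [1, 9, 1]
λ(A) = 1

Enumerate directed cycles and compute their means (weight / length). Sample:
  cycle 0 → 0: weight = 9, length = 1, mean = 9/1 ≈ 9.000
  cycle 1 → 1: weight = 1, length = 1, mean = 1/1 ≈ 1.000
  cycle 2 → 2: weight = 1, length = 1, mean = 1/1 ≈ 1.000
  cycle 0 → 1 → 0: weight = 12, length = 2, mean = 12/2 ≈ 6.000
  cycle 0 → 2 → 0: weight = 5, length = 2, mean = 5/2 ≈ 2.500
  cycle 1 → 0 → 1: weight = 12, length = 2, mean = 12/2 ≈ 6.000
Minimum mean = 1.000, attained e.g. along the cycle 1 → 1 with weight 1 and length 1. So λ(A) = 1/1 = 1.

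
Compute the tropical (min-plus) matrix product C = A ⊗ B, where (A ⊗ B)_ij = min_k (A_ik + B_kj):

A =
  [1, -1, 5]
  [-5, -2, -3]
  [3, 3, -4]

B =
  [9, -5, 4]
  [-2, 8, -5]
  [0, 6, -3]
A ⊗ B =
  [-3, -4, -6]
  [-4, -10, -7]
  [-4, -2, -7]

Apply the min-plus product entry-by-entry:
  C[0][0] = min over k of (A[0][0] + B[0][0] = 1 + 9 = 10, A[0][1] + B[1][0] = -1 + -2 = -3, A[0][2] + B[2][0] = 5 + 0 = 5) = -3 (attained at k = 1)
  C[0][1] = min over k of (A[0][0] + B[0][1] = 1 + -5 = -4, A[0][1] + B[1][1] = -1 + 8 = 7, A[0][2] + B[2][1] = 5 + 6 = 11) = -4 (attained at k = 0)
  C[0][2] = min over k of (A[0][0] + B[0][2] = 1 + 4 = 5, A[0][1] + B[1][2] = -1 + -5 = -6, A[0][2] + B[2][2] = 5 + -3 = 2) = -6 (attained at k = 1)
  C[1][0] = min over k of (A[1][0] + B[0][0] = -5 + 9 = 4, A[1][1] + B[1][0] = -2 + -2 = -4, A[1][2] + B[2][0] = -3 + 0 = -3) = -4 (attained at k = 1)
  C[1][1] = min over k of (A[1][0] + B[0][1] = -5 + -5 = -10, A[1][1] + B[1][1] = -2 + 8 = 6, A[1][2] + B[2][1] = -3 + 6 = 3) = -10 (attained at k = 0)
  C[1][2] = min over k of (A[1][0] + B[0][2] = -5 + 4 = -1, A[1][1] + B[1][2] = -2 + -5 = -7, A[1][2] + B[2][2] = -3 + -3 = -6) = -7 (attained at k = 1)
  C[2][0] = min over k of (A[2][0] + B[0][0] = 3 + 9 = 12, A[2][1] + B[1][0] = 3 + -2 = 1, A[2][2] + B[2][0] = -4 + 0 = -4) = -4 (attained at k = 2)
  C[2][1] = min over k of (A[2][0] + B[0][1] = 3 + -5 = -2, A[2][1] + B[1][1] = 3 + 8 = 11, A[2][2] + B[2][1] = -4 + 6 = 2) = -2 (attained at k = 0)
  C[2][2] = min over k of (A[2][0] + B[0][2] = 3 + 4 = 7, A[2][1] + B[1][2] = 3 + -5 = -2, A[2][2] + B[2][2] = -4 + -3 = -7) = -7 (attained at k = 2)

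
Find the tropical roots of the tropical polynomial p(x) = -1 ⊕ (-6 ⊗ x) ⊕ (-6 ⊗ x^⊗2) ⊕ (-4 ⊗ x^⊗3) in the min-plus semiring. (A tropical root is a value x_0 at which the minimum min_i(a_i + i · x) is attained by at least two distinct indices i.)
Roots: {-2, 0, 5}

Each tropical root is a break point of the lower envelope of the lines y = a_i + i · x (there are 4 lines, with slopes 0, 1, ..., 3). Only the lines that attain the minimum somewhere contribute to roots; other lines are dominated. Here the surviving (envelope) indices are i = 3, i = 2, i = 1, i = 0.
Intersections between consecutive envelope lines give the roots: for adjacent envelope indices i < j the intersection is x = (a_i − a_j) / (j − i). Reading off the sorted break points: {-2, 0, 5}.
Verification: at each break x_0, at least two indices attain the minimum of min_i(a_i + i · x_0).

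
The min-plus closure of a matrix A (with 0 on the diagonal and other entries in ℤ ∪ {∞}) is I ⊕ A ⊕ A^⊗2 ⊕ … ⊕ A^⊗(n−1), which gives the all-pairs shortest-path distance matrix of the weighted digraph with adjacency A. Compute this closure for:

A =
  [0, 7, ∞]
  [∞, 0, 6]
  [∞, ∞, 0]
Closure =
  [0, 7, 13]
  [∞, 0, 6]
  [∞, ∞, 0]

This is the Floyd-Warshall all-pairs shortest-path computation. For each intermediate vertex k = 0, 1, …, 2, update dist[i][j] ← min(dist[i][j], dist[i][k] + dist[k][j]). The final matrix gives, for each (i, j), the minimum total weight of any directed path from i to j (possibly empty when i = j).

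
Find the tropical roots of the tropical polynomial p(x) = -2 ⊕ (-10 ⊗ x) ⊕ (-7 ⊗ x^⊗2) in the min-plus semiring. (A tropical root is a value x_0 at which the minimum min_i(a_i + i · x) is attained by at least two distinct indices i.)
Roots: {-3, 8}

Each tropical root is a break point of the lower envelope of the lines y = a_i + i · x (there are 3 lines, with slopes 0, 1, ..., 2). Only the lines that attain the minimum somewhere contribute to roots; other lines are dominated. Here the surviving (envelope) indices are i = 2, i = 1, i = 0.
Intersections between consecutive envelope lines give the roots: for adjacent envelope indices i < j the intersection is x = (a_i − a_j) / (j − i). Reading off the sorted break points: {-3, 8}.
Verification: at each break x_0, at least two indices attain the minimum of min_i(a_i + i · x_0).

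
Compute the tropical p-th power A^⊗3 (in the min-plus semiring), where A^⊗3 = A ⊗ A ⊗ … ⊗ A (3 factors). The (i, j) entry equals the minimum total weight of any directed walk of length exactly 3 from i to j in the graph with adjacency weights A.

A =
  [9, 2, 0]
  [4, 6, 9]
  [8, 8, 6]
A^⊗3 =
  [12, 8, 6]
  [10, 12, 10]
  [14, 14, 12]

Each entry (A^⊗3)_ij equals the minimum over all length-3 walks i = v_0 → v_1 → … → v_3 = j of Σ_t A[v_t][v_{t+1}]. For example, for (i, j) = (0, 2) we minimise over 9 possible intermediate vertex sequences; the minimum is 6, attained along the walk 0 → 1 → 0 → 2.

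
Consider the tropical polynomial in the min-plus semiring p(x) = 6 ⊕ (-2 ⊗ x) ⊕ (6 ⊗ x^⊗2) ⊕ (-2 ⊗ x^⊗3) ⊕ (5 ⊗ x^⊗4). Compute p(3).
p(3) = 1

A tropical monomial a ⊗ x^⊗i evaluates to a + i · x. Evaluating each term at x = 3:
  Term 0 contributes 6 + 0 · 3 = 6
  Term 1 contributes -2 + 1 · 3 = 1
  Term 2 contributes 6 + 2 · 3 = 12
  Term 3 contributes -2 + 3 · 3 = 7
  Term 4 contributes 5 + 4 · 3 = 17
p(3) = ⊕ of these = min[6, 1, 12, 7, 17] = 1.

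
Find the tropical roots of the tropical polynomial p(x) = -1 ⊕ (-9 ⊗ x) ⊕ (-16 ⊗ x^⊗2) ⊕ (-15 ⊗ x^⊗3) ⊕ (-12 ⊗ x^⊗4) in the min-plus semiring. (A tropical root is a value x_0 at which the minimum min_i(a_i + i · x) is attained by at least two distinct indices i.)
Roots: {-3, -1, 7, 8}

Each tropical root is a break point of the lower envelope of the lines y = a_i + i · x (there are 5 lines, with slopes 0, 1, ..., 4). Only the lines that attain the minimum somewhere contribute to roots; other lines are dominated. Here the surviving (envelope) indices are i = 4, i = 3, i = 2, i = 1, i = 0.
Intersections between consecutive envelope lines give the roots: for adjacent envelope indices i < j the intersection is x = (a_i − a_j) / (j − i). Reading off the sorted break points: {-3, -1, 7, 8}.
Verification: at each break x_0, at least two indices attain the minimum of min_i(a_i + i · x_0).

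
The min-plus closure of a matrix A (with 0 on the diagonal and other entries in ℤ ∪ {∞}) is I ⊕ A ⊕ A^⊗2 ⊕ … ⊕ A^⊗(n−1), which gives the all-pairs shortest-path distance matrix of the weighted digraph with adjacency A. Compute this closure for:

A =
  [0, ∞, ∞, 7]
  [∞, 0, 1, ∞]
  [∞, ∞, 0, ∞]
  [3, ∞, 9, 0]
Closure =
  [0, ∞, 16, 7]
  [∞, 0, 1, ∞]
  [∞, ∞, 0, ∞]
  [3, ∞, 9, 0]

This is the Floyd-Warshall all-pairs shortest-path computation. For each intermediate vertex k = 0, 1, …, 3, update dist[i][j] ← min(dist[i][j], dist[i][k] + dist[k][j]). The final matrix gives, for each (i, j), the minimum total weight of any directed path from i to j (possibly empty when i = j).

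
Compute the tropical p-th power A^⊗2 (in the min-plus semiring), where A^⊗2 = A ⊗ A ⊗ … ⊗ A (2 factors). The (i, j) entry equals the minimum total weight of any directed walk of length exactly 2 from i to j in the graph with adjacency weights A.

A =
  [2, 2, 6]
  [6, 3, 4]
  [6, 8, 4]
A^⊗2 =
  [4, 4, 6]
  [8, 6, 7]
  [8, 8, 8]

Each entry (A^⊗2)_ij equals the minimum over all length-2 walks i = v_0 → v_1 → … → v_2 = j of Σ_t A[v_t][v_{t+1}]. For example, for (i, j) = (0, 2) we minimise over 3 possible intermediate vertex sequences; the minimum is 6, attained along the walk 0 → 1 → 2.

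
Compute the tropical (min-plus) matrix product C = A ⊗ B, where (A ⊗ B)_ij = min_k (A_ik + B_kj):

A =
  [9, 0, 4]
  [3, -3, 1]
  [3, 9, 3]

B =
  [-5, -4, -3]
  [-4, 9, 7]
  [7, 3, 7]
A ⊗ B =
  [-4, 5, 6]
  [-7, -1, 0]
  [-2, -1, 0]

Apply the min-plus product entry-by-entry:
  C[0][0] = min over k of (A[0][0] + B[0][0] = 9 + -5 = 4, A[0][1] + B[1][0] = 0 + -4 = -4, A[0][2] + B[2][0] = 4 + 7 = 11) = -4 (attained at k = 1)
  C[0][1] = min over k of (A[0][0] + B[0][1] = 9 + -4 = 5, A[0][1] + B[1][1] = 0 + 9 = 9, A[0][2] + B[2][1] = 4 + 3 = 7) = 5 (attained at k = 0)
  C[0][2] = min over k of (A[0][0] + B[0][2] = 9 + -3 = 6, A[0][1] + B[1][2] = 0 + 7 = 7, A[0][2] + B[2][2] = 4 + 7 = 11) = 6 (attained at k = 0)
  C[1][0] = min over k of (A[1][0] + B[0][0] = 3 + -5 = -2, A[1][1] + B[1][0] = -3 + -4 = -7, A[1][2] + B[2][0] = 1 + 7 = 8) = -7 (attained at k = 1)
  C[1][1] = min over k of (A[1][0] + B[0][1] = 3 + -4 = -1, A[1][1] + B[1][1] = -3 + 9 = 6, A[1][2] + B[2][1] = 1 + 3 = 4) = -1 (attained at k = 0)
  C[1][2] = min over k of (A[1][0] + B[0][2] = 3 + -3 = 0, A[1][1] + B[1][2] = -3 + 7 = 4, A[1][2] + B[2][2] = 1 + 7 = 8) = 0 (attained at k = 0)
  C[2][0] = min over k of (A[2][0] + B[0][0] = 3 + -5 = -2, A[2][1] + B[1][0] = 9 + -4 = 5, A[2][2] + B[2][0] = 3 + 7 = 10) = -2 (attained at k = 0)
  C[2][1] = min over k of (A[2][0] + B[0][1] = 3 + -4 = -1, A[2][1] + B[1][1] = 9 + 9 = 18, A[2][2] + B[2][1] = 3 + 3 = 6) = -1 (attained at k = 0)
  C[2][2] = min over k of (A[2][0] + B[0][2] = 3 + -3 = 0, A[2][1] + B[1][2] = 9 + 7 = 16, A[2][2] + B[2][2] = 3 + 7 = 10) = 0 (attained at k = 0)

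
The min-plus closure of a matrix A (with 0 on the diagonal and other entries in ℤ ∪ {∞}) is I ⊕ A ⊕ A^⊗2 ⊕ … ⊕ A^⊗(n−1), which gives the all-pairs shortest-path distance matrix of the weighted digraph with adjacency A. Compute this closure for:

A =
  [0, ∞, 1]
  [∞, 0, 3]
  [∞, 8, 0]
Closure =
  [0, 9, 1]
  [∞, 0, 3]
  [∞, 8, 0]

This is the Floyd-Warshall all-pairs shortest-path computation. For each intermediate vertex k = 0, 1, …, 2, update dist[i][j] ← min(dist[i][j], dist[i][k] + dist[k][j]). The final matrix gives, for each (i, j), the minimum total weight of any directed path from i to j (possibly empty when i = j).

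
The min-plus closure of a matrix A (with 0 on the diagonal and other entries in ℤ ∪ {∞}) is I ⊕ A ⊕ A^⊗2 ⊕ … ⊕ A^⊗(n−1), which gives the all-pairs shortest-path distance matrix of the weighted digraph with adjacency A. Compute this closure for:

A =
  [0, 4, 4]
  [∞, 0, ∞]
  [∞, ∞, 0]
Closure =
  [0, 4, 4]
  [∞, 0, ∞]
  [∞, ∞, 0]

This is the Floyd-Warshall all-pairs shortest-path computation. For each intermediate vertex k = 0, 1, …, 2, update dist[i][j] ← min(dist[i][j], dist[i][k] + dist[k][j]). The final matrix gives, for each (i, j), the minimum total weight of any directed path from i to j (possibly empty when i = j).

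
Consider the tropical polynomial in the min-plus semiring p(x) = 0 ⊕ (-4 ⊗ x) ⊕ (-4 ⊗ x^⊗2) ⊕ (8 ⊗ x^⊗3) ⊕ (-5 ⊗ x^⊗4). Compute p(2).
p(2) = -2

A tropical monomial a ⊗ x^⊗i evaluates to a + i · x. Evaluating each term at x = 2:
  Term 0 contributes 0 + 0 · 2 = 0
  Term 1 contributes -4 + 1 · 2 = -2
  Term 2 contributes -4 + 2 · 2 = 0
  Term 3 contributes 8 + 3 · 2 = 14
  Term 4 contributes -5 + 4 · 2 = 3
p(2) = ⊕ of these = min[0, -2, 0, 14, 3] = -2.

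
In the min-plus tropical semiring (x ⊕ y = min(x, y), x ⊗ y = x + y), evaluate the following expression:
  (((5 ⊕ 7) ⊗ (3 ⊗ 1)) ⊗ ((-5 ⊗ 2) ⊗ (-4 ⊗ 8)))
(((5 ⊕ 7) ⊗ (3 ⊗ 1)) ⊗ ((-5 ⊗ 2) ⊗ (-4 ⊗ 8))) = 10

Expand innermost to outermost. Recall ⊕ takes the minimum of its arguments and ⊗ takes their sum. Working out the expression (((5 ⊕ 7) ⊗ (3 ⊗ 1)) ⊗ ((-5 ⊗ 2) ⊗ (-4 ⊗ 8))) gives 10.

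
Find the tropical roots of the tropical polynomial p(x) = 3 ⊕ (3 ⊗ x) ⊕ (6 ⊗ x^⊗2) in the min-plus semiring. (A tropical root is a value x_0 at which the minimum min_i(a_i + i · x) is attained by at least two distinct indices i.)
Roots: {-3, 0}

Each tropical root is a break point of the lower envelope of the lines y = a_i + i · x (there are 3 lines, with slopes 0, 1, ..., 2). Only the lines that attain the minimum somewhere contribute to roots; other lines are dominated. Here the surviving (envelope) indices are i = 2, i = 1, i = 0.
Intersections between consecutive envelope lines give the roots: for adjacent envelope indices i < j the intersection is x = (a_i − a_j) / (j − i). Reading off the sorted break points: {-3, 0}.
Verification: at each break x_0, at least two indices attain the minimum of min_i(a_i + i · x_0).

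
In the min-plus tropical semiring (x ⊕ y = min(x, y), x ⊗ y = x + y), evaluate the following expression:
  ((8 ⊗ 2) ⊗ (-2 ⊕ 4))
((8 ⊗ 2) ⊗ (-2 ⊕ 4)) = 8

Expand innermost to outermost. Recall ⊕ takes the minimum of its arguments and ⊗ takes their sum. Working out the expression ((8 ⊗ 2) ⊗ (-2 ⊕ 4)) gives 8.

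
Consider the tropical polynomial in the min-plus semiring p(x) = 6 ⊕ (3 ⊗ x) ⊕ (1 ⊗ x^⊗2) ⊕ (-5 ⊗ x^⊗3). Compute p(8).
p(8) = 6

A tropical monomial a ⊗ x^⊗i evaluates to a + i · x. Evaluating each term at x = 8:
  Term 0 contributes 6 + 0 · 8 = 6
  Term 1 contributes 3 + 1 · 8 = 11
  Term 2 contributes 1 + 2 · 8 = 17
  Term 3 contributes -5 + 3 · 8 = 19
p(8) = ⊕ of these = min[6, 11, 17, 19] = 6.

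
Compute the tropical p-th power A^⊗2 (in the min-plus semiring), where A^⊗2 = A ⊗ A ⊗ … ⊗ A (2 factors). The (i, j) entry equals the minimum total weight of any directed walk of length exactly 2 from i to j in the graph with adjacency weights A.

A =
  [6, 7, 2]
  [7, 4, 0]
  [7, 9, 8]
A^⊗2 =
  [9, 11, 7]
  [7, 8, 4]
  [13, 13, 9]

Each entry (A^⊗2)_ij equals the minimum over all length-2 walks i = v_0 → v_1 → … → v_2 = j of Σ_t A[v_t][v_{t+1}]. For example, for (i, j) = (0, 2) we minimise over 3 possible intermediate vertex sequences; the minimum is 7, attained along the walk 0 → 1 → 2.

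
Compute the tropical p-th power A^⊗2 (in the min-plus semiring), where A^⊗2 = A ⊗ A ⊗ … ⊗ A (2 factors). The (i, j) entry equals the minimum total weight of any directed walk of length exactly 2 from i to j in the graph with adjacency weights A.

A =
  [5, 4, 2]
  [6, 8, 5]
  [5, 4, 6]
A^⊗2 =
  [7, 6, 7]
  [10, 9, 8]
  [10, 9, 7]

Each entry (A^⊗2)_ij equals the minimum over all length-2 walks i = v_0 → v_1 → … → v_2 = j of Σ_t A[v_t][v_{t+1}]. For example, for (i, j) = (0, 2) we minimise over 3 possible intermediate vertex sequences; the minimum is 7, attained along the walk 0 → 0 → 2.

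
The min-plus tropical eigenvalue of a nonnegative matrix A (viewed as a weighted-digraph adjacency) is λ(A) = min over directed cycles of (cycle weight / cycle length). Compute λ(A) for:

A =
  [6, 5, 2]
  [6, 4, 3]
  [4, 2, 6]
λ(A) = 5/2

Enumerate directed cycles and compute their means (weight / length). Sample:
  cycle 0 → 0: weight = 6, length = 1, mean = 6/1 ≈ 6.000
  cycle 1 → 1: weight = 4, length = 1, mean = 4/1 ≈ 4.000
  cycle 2 → 2: weight = 6, length = 1, mean = 6/1 ≈ 6.000
  cycle 0 → 1 → 0: weight = 11, length = 2, mean = 11/2 ≈ 5.500
  cycle 0 → 2 → 0: weight = 6, length = 2, mean = 6/2 ≈ 3.000
  cycle 1 → 0 → 1: weight = 11, length = 2, mean = 11/2 ≈ 5.500
Minimum mean = 2.500, attained e.g. along the cycle 1 → 2 → 1 with weight 5 and length 2. So λ(A) = 5/2 = 5/2.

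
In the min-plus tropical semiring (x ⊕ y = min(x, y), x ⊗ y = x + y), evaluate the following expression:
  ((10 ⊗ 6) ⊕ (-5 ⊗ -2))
((10 ⊗ 6) ⊕ (-5 ⊗ -2)) = -7

Expand innermost to outermost. Recall ⊕ takes the minimum of its arguments and ⊗ takes their sum. Working out the expression ((10 ⊗ 6) ⊕ (-5 ⊗ -2)) gives -7.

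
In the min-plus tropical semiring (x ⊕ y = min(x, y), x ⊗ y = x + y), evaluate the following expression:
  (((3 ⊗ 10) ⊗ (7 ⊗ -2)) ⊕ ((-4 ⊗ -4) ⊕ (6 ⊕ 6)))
(((3 ⊗ 10) ⊗ (7 ⊗ -2)) ⊕ ((-4 ⊗ -4) ⊕ (6 ⊕ 6))) = -8

Expand innermost to outermost. Recall ⊕ takes the minimum of its arguments and ⊗ takes their sum. Working out the expression (((3 ⊗ 10) ⊗ (7 ⊗ -2)) ⊕ ((-4 ⊗ -4) ⊕ (6 ⊕ 6))) gives -8.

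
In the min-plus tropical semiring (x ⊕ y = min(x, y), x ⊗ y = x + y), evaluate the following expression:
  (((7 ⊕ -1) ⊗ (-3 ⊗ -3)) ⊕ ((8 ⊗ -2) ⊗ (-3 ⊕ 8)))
(((7 ⊕ -1) ⊗ (-3 ⊗ -3)) ⊕ ((8 ⊗ -2) ⊗ (-3 ⊕ 8))) = -7

Expand innermost to outermost. Recall ⊕ takes the minimum of its arguments and ⊗ takes their sum. Working out the expression (((7 ⊕ -1) ⊗ (-3 ⊗ -3)) ⊕ ((8 ⊗ -2) ⊗ (-3 ⊕ 8))) gives -7.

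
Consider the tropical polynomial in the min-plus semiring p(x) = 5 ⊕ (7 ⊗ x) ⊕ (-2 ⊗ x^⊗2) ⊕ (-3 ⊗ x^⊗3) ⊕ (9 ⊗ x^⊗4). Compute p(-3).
p(-3) = -12

A tropical monomial a ⊗ x^⊗i evaluates to a + i · x. Evaluating each term at x = -3:
  Term 0 contributes 5 + 0 · -3 = 5
  Term 1 contributes 7 + 1 · -3 = 4
  Term 2 contributes -2 + 2 · -3 = -8
  Term 3 contributes -3 + 3 · -3 = -12
  Term 4 contributes 9 + 4 · -3 = -3
p(-3) = ⊕ of these = min[5, 4, -8, -12, -3] = -12.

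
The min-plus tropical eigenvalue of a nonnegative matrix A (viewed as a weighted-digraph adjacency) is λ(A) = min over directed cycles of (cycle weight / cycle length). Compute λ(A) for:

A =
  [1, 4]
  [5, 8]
λ(A) = 1

Enumerate directed cycles and compute their means (weight / length). Sample:
  cycle 0 → 0: weight = 1, length = 1, mean = 1/1 ≈ 1.000
  cycle 1 → 1: weight = 8, length = 1, mean = 8/1 ≈ 8.000
  cycle 0 → 1 → 0: weight = 9, length = 2, mean = 9/2 ≈ 4.500
  cycle 1 → 0 → 1: weight = 9, length = 2, mean = 9/2 ≈ 4.500
Minimum mean = 1.000, attained e.g. along the cycle 0 → 0 with weight 1 and length 1. So λ(A) = 1/1 = 1.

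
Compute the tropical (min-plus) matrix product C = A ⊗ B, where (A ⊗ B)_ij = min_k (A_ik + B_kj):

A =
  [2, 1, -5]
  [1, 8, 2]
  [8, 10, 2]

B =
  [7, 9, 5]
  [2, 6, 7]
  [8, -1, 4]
A ⊗ B =
  [3, -6, -1]
  [8, 1, 6]
  [10, 1, 6]

Apply the min-plus product entry-by-entry:
  C[0][0] = min over k of (A[0][0] + B[0][0] = 2 + 7 = 9, A[0][1] + B[1][0] = 1 + 2 = 3, A[0][2] + B[2][0] = -5 + 8 = 3) = 3 (attained at k = 1)
  C[0][1] = min over k of (A[0][0] + B[0][1] = 2 + 9 = 11, A[0][1] + B[1][1] = 1 + 6 = 7, A[0][2] + B[2][1] = -5 + -1 = -6) = -6 (attained at k = 2)
  C[0][2] = min over k of (A[0][0] + B[0][2] = 2 + 5 = 7, A[0][1] + B[1][2] = 1 + 7 = 8, A[0][2] + B[2][2] = -5 + 4 = -1) = -1 (attained at k = 2)
  C[1][0] = min over k of (A[1][0] + B[0][0] = 1 + 7 = 8, A[1][1] + B[1][0] = 8 + 2 = 10, A[1][2] + B[2][0] = 2 + 8 = 10) = 8 (attained at k = 0)
  C[1][1] = min over k of (A[1][0] + B[0][1] = 1 + 9 = 10, A[1][1] + B[1][1] = 8 + 6 = 14, A[1][2] + B[2][1] = 2 + -1 = 1) = 1 (attained at k = 2)
  C[1][2] = min over k of (A[1][0] + B[0][2] = 1 + 5 = 6, A[1][1] + B[1][2] = 8 + 7 = 15, A[1][2] + B[2][2] = 2 + 4 = 6) = 6 (attained at k = 0)
  C[2][0] = min over k of (A[2][0] + B[0][0] = 8 + 7 = 15, A[2][1] + B[1][0] = 10 + 2 = 12, A[2][2] + B[2][0] = 2 + 8 = 10) = 10 (attained at k = 2)
  C[2][1] = min over k of (A[2][0] + B[0][1] = 8 + 9 = 17, A[2][1] + B[1][1] = 10 + 6 = 16, A[2][2] + B[2][1] = 2 + -1 = 1) = 1 (attained at k = 2)
  C[2][2] = min over k of (A[2][0] + B[0][2] = 8 + 5 = 13, A[2][1] + B[1][2] = 10 + 7 = 17, A[2][2] + B[2][2] = 2 + 4 = 6) = 6 (attained at k = 2)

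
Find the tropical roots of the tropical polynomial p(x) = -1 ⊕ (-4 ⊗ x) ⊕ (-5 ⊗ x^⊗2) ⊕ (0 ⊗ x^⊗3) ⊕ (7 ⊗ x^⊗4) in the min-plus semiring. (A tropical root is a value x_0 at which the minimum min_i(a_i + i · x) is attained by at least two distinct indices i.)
Roots: {-7, -5, 1, 3}

Each tropical root is a break point of the lower envelope of the lines y = a_i + i · x (there are 5 lines, with slopes 0, 1, ..., 4). Only the lines that attain the minimum somewhere contribute to roots; other lines are dominated. Here the surviving (envelope) indices are i = 4, i = 3, i = 2, i = 1, i = 0.
Intersections between consecutive envelope lines give the roots: for adjacent envelope indices i < j the intersection is x = (a_i − a_j) / (j − i). Reading off the sorted break points: {-7, -5, 1, 3}.
Verification: at each break x_0, at least two indices attain the minimum of min_i(a_i + i · x_0).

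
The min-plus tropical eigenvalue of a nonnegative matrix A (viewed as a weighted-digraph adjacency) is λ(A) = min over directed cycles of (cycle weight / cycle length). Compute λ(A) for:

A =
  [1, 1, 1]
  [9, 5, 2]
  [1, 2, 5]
λ(A) = 1

Enumerate directed cycles and compute their means (weight / length). Sample:
  cycle 0 → 0: weight = 1, length = 1, mean = 1/1 ≈ 1.000
  cycle 1 → 1: weight = 5, length = 1, mean = 5/1 ≈ 5.000
  cycle 2 → 2: weight = 5, length = 1, mean = 5/1 ≈ 5.000
  cycle 0 → 1 → 0: weight = 10, length = 2, mean = 10/2 ≈ 5.000
  cycle 0 → 2 → 0: weight = 2, length = 2, mean = 2/2 ≈ 1.000
  cycle 1 → 0 → 1: weight = 10, length = 2, mean = 10/2 ≈ 5.000
Minimum mean = 1.000, attained e.g. along the cycle 0 → 0 with weight 1 and length 1. So λ(A) = 1/1 = 1.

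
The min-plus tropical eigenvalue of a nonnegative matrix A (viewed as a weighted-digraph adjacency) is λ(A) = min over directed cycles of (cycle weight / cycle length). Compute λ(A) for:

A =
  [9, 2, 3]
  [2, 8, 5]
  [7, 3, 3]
λ(A) = 2

Enumerate directed cycles and compute their means (weight / length). Sample:
  cycle 0 → 0: weight = 9, length = 1, mean = 9/1 ≈ 9.000
  cycle 1 → 1: weight = 8, length = 1, mean = 8/1 ≈ 8.000
  cycle 2 → 2: weight = 3, length = 1, mean = 3/1 ≈ 3.000
  cycle 0 → 1 → 0: weight = 4, length = 2, mean = 4/2 ≈ 2.000
  cycle 0 → 2 → 0: weight = 10, length = 2, mean = 10/2 ≈ 5.000
  cycle 1 → 0 → 1: weight = 4, length = 2, mean = 4/2 ≈ 2.000
Minimum mean = 2.000, attained e.g. along the cycle 0 → 1 → 0 with weight 4 and length 2. So λ(A) = 4/2 = 2.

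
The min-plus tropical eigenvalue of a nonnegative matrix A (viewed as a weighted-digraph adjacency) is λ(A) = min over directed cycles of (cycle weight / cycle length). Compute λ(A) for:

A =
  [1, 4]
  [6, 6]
λ(A) = 1

Enumerate directed cycles and compute their means (weight / length). Sample:
  cycle 0 → 0: weight = 1, length = 1, mean = 1/1 ≈ 1.000
  cycle 1 → 1: weight = 6, length = 1, mean = 6/1 ≈ 6.000
  cycle 0 → 1 → 0: weight = 10, length = 2, mean = 10/2 ≈ 5.000
  cycle 1 → 0 → 1: weight = 10, length = 2, mean = 10/2 ≈ 5.000
Minimum mean = 1.000, attained e.g. along the cycle 0 → 0 with weight 1 and length 1. So λ(A) = 1/1 = 1.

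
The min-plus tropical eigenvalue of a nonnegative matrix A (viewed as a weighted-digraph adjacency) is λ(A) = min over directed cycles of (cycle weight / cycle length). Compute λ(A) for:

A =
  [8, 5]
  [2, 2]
λ(A) = 2

Enumerate directed cycles and compute their means (weight / length). Sample:
  cycle 0 → 0: weight = 8, length = 1, mean = 8/1 ≈ 8.000
  cycle 1 → 1: weight = 2, length = 1, mean = 2/1 ≈ 2.000
  cycle 0 → 1 → 0: weight = 7, length = 2, mean = 7/2 ≈ 3.500
  cycle 1 → 0 → 1: weight = 7, length = 2, mean = 7/2 ≈ 3.500
Minimum mean = 2.000, attained e.g. along the cycle 1 → 1 with weight 2 and length 1. So λ(A) = 2/1 = 2.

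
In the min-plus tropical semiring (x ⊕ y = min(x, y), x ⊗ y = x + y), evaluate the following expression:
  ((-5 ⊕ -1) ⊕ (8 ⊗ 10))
((-5 ⊕ -1) ⊕ (8 ⊗ 10)) = -5

Expand innermost to outermost. Recall ⊕ takes the minimum of its arguments and ⊗ takes their sum. Working out the expression ((-5 ⊕ -1) ⊕ (8 ⊗ 10)) gives -5.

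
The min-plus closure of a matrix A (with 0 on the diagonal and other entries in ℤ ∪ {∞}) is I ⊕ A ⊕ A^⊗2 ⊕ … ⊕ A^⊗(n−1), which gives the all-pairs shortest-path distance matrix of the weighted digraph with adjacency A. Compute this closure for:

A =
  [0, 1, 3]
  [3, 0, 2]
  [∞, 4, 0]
Closure =
  [0, 1, 3]
  [3, 0, 2]
  [7, 4, 0]

This is the Floyd-Warshall all-pairs shortest-path computation. For each intermediate vertex k = 0, 1, …, 2, update dist[i][j] ← min(dist[i][j], dist[i][k] + dist[k][j]). The final matrix gives, for each (i, j), the minimum total weight of any directed path from i to j (possibly empty when i = j).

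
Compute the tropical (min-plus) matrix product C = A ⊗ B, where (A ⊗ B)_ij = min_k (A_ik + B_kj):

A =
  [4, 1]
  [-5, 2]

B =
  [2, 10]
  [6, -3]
A ⊗ B =
  [6, -2]
  [-3, -1]

Apply the min-plus product entry-by-entry:
  C[0][0] = min over k of (A[0][0] + B[0][0] = 4 + 2 = 6, A[0][1] + B[1][0] = 1 + 6 = 7) = 6 (attained at k = 0)
  C[0][1] = min over k of (A[0][0] + B[0][1] = 4 + 10 = 14, A[0][1] + B[1][1] = 1 + -3 = -2) = -2 (attained at k = 1)
  C[1][0] = min over k of (A[1][0] + B[0][0] = -5 + 2 = -3, A[1][1] + B[1][0] = 2 + 6 = 8) = -3 (attained at k = 0)
  C[1][1] = min over k of (A[1][0] + B[0][1] = -5 + 10 = 5, A[1][1] + B[1][1] = 2 + -3 = -1) = -1 (attained at k = 1)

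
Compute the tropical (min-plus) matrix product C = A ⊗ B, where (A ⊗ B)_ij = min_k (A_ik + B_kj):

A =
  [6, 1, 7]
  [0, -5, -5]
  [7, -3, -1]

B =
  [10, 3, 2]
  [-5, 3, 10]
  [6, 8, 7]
A ⊗ B =
  [-4, 4, 8]
  [-10, -2, 2]
  [-8, 0, 6]

Apply the min-plus product entry-by-entry:
  C[0][0] = min over k of (A[0][0] + B[0][0] = 6 + 10 = 16, A[0][1] + B[1][0] = 1 + -5 = -4, A[0][2] + B[2][0] = 7 + 6 = 13) = -4 (attained at k = 1)
  C[0][1] = min over k of (A[0][0] + B[0][1] = 6 + 3 = 9, A[0][1] + B[1][1] = 1 + 3 = 4, A[0][2] + B[2][1] = 7 + 8 = 15) = 4 (attained at k = 1)
  C[0][2] = min over k of (A[0][0] + B[0][2] = 6 + 2 = 8, A[0][1] + B[1][2] = 1 + 10 = 11, A[0][2] + B[2][2] = 7 + 7 = 14) = 8 (attained at k = 0)
  C[1][0] = min over k of (A[1][0] + B[0][0] = 0 + 10 = 10, A[1][1] + B[1][0] = -5 + -5 = -10, A[1][2] + B[2][0] = -5 + 6 = 1) = -10 (attained at k = 1)
  C[1][1] = min over k of (A[1][0] + B[0][1] = 0 + 3 = 3, A[1][1] + B[1][1] = -5 + 3 = -2, A[1][2] + B[2][1] = -5 + 8 = 3) = -2 (attained at k = 1)
  C[1][2] = min over k of (A[1][0] + B[0][2] = 0 + 2 = 2, A[1][1] + B[1][2] = -5 + 10 = 5, A[1][2] + B[2][2] = -5 + 7 = 2) = 2 (attained at k = 0)
  C[2][0] = min over k of (A[2][0] + B[0][0] = 7 + 10 = 17, A[2][1] + B[1][0] = -3 + -5 = -8, A[2][2] + B[2][0] = -1 + 6 = 5) = -8 (attained at k = 1)
  C[2][1] = min over k of (A[2][0] + B[0][1] = 7 + 3 = 10, A[2][1] + B[1][1] = -3 + 3 = 0, A[2][2] + B[2][1] = -1 + 8 = 7) = 0 (attained at k = 1)
  C[2][2] = min over k of (A[2][0] + B[0][2] = 7 + 2 = 9, A[2][1] + B[1][2] = -3 + 10 = 7, A[2][2] + B[2][2] = -1 + 7 = 6) = 6 (attained at k = 2)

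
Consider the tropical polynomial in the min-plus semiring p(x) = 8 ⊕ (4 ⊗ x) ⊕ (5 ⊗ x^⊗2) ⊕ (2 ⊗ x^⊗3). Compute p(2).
p(2) = 6

A tropical monomial a ⊗ x^⊗i evaluates to a + i · x. Evaluating each term at x = 2:
  Term 0 contributes 8 + 0 · 2 = 8
  Term 1 contributes 4 + 1 · 2 = 6
  Term 2 contributes 5 + 2 · 2 = 9
  Term 3 contributes 2 + 3 · 2 = 8
p(2) = ⊕ of these = min[8, 6, 9, 8] = 6.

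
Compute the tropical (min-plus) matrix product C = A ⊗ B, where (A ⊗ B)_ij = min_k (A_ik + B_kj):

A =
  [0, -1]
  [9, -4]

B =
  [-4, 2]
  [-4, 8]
A ⊗ B =
  [-5, 2]
  [-8, 4]

Apply the min-plus product entry-by-entry:
  C[0][0] = min over k of (A[0][0] + B[0][0] = 0 + -4 = -4, A[0][1] + B[1][0] = -1 + -4 = -5) = -5 (attained at k = 1)
  C[0][1] = min over k of (A[0][0] + B[0][1] = 0 + 2 = 2, A[0][1] + B[1][1] = -1 + 8 = 7) = 2 (attained at k = 0)
  C[1][0] = min over k of (A[1][0] + B[0][0] = 9 + -4 = 5, A[1][1] + B[1][0] = -4 + -4 = -8) = -8 (attained at k = 1)
  C[1][1] = min over k of (A[1][0] + B[0][1] = 9 + 2 = 11, A[1][1] + B[1][1] = -4 + 8 = 4) = 4 (attained at k = 1)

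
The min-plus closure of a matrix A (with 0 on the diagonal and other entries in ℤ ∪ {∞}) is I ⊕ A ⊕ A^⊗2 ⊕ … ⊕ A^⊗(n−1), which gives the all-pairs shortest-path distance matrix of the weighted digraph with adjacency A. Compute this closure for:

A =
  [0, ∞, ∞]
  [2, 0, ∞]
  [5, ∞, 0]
Closure =
  [0, ∞, ∞]
  [2, 0, ∞]
  [5, ∞, 0]

This is the Floyd-Warshall all-pairs shortest-path computation. For each intermediate vertex k = 0, 1, …, 2, update dist[i][j] ← min(dist[i][j], dist[i][k] + dist[k][j]). The final matrix gives, for each (i, j), the minimum total weight of any directed path from i to j (possibly empty when i = j).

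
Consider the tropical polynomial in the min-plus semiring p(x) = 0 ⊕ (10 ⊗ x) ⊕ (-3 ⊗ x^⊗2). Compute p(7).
p(7) = 0

A tropical monomial a ⊗ x^⊗i evaluates to a + i · x. Evaluating each term at x = 7:
  Term 0 contributes 0 + 0 · 7 = 0
  Term 1 contributes 10 + 1 · 7 = 17
  Term 2 contributes -3 + 2 · 7 = 11
p(7) = ⊕ of these = min[0, 17, 11] = 0.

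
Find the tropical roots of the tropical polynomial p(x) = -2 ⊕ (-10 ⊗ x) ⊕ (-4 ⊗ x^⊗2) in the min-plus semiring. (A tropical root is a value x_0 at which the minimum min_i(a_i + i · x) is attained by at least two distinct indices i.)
Roots: {-6, 8}

Each tropical root is a break point of the lower envelope of the lines y = a_i + i · x (there are 3 lines, with slopes 0, 1, ..., 2). Only the lines that attain the minimum somewhere contribute to roots; other lines are dominated. Here the surviving (envelope) indices are i = 2, i = 1, i = 0.
Intersections between consecutive envelope lines give the roots: for adjacent envelope indices i < j the intersection is x = (a_i − a_j) / (j − i). Reading off the sorted break points: {-6, 8}.
Verification: at each break x_0, at least two indices attain the minimum of min_i(a_i + i · x_0).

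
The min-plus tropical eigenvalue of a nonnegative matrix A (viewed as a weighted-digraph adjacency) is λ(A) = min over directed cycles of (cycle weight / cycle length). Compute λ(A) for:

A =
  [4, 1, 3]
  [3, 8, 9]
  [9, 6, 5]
λ(A) = 2

Enumerate directed cycles and compute their means (weight / length). Sample:
  cycle 0 → 0: weight = 4, length = 1, mean = 4/1 ≈ 4.000
  cycle 1 → 1: weight = 8, length = 1, mean = 8/1 ≈ 8.000
  cycle 2 → 2: weight = 5, length = 1, mean = 5/1 ≈ 5.000
  cycle 0 → 1 → 0: weight = 4, length = 2, mean = 4/2 ≈ 2.000
  cycle 0 → 2 → 0: weight = 12, length = 2, mean = 12/2 ≈ 6.000
  cycle 1 → 0 → 1: weight = 4, length = 2, mean = 4/2 ≈ 2.000
Minimum mean = 2.000, attained e.g. along the cycle 0 → 1 → 0 with weight 4 and length 2. So λ(A) = 4/2 = 2.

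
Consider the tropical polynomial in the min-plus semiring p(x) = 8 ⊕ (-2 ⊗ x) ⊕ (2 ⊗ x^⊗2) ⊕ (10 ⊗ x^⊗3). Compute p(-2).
p(-2) = -4

A tropical monomial a ⊗ x^⊗i evaluates to a + i · x. Evaluating each term at x = -2:
  Term 0 contributes 8 + 0 · -2 = 8
  Term 1 contributes -2 + 1 · -2 = -4
  Term 2 contributes 2 + 2 · -2 = -2
  Term 3 contributes 10 + 3 · -2 = 4
p(-2) = ⊕ of these = min[8, -4, -2, 4] = -4.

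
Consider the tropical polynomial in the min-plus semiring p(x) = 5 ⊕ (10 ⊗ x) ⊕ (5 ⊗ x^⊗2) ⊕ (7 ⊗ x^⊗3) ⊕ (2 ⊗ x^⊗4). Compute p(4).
p(4) = 5

A tropical monomial a ⊗ x^⊗i evaluates to a + i · x. Evaluating each term at x = 4:
  Term 0 contributes 5 + 0 · 4 = 5
  Term 1 contributes 10 + 1 · 4 = 14
  Term 2 contributes 5 + 2 · 4 = 13
  Term 3 contributes 7 + 3 · 4 = 19
  Term 4 contributes 2 + 4 · 4 = 18
p(4) = ⊕ of these = min[5, 14, 13, 19, 18] = 5.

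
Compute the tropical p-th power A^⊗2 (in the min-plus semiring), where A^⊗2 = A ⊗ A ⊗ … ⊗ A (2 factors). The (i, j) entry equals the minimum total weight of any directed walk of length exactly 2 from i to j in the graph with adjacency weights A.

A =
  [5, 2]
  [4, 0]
A^⊗2 =
  [6, 2]
  [4, 0]

Each entry (A^⊗2)_ij equals the minimum over all length-2 walks i = v_0 → v_1 → … → v_2 = j of Σ_t A[v_t][v_{t+1}]. For example, for (i, j) = (0, 1) we minimise over 2 possible intermediate vertex sequences; the minimum is 2, attained along the walk 0 → 1 → 1.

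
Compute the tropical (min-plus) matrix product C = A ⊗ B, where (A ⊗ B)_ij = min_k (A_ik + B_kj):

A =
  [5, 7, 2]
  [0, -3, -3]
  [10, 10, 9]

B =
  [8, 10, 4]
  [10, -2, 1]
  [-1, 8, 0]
A ⊗ B =
  [1, 5, 2]
  [-4, -5, -3]
  [8, 8, 9]

Apply the min-plus product entry-by-entry:
  C[0][0] = min over k of (A[0][0] + B[0][0] = 5 + 8 = 13, A[0][1] + B[1][0] = 7 + 10 = 17, A[0][2] + B[2][0] = 2 + -1 = 1) = 1 (attained at k = 2)
  C[0][1] = min over k of (A[0][0] + B[0][1] = 5 + 10 = 15, A[0][1] + B[1][1] = 7 + -2 = 5, A[0][2] + B[2][1] = 2 + 8 = 10) = 5 (attained at k = 1)
  C[0][2] = min over k of (A[0][0] + B[0][2] = 5 + 4 = 9, A[0][1] + B[1][2] = 7 + 1 = 8, A[0][2] + B[2][2] = 2 + 0 = 2) = 2 (attained at k = 2)
  C[1][0] = min over k of (A[1][0] + B[0][0] = 0 + 8 = 8, A[1][1] + B[1][0] = -3 + 10 = 7, A[1][2] + B[2][0] = -3 + -1 = -4) = -4 (attained at k = 2)
  C[1][1] = min over k of (A[1][0] + B[0][1] = 0 + 10 = 10, A[1][1] + B[1][1] = -3 + -2 = -5, A[1][2] + B[2][1] = -3 + 8 = 5) = -5 (attained at k = 1)
  C[1][2] = min over k of (A[1][0] + B[0][2] = 0 + 4 = 4, A[1][1] + B[1][2] = -3 + 1 = -2, A[1][2] + B[2][2] = -3 + 0 = -3) = -3 (attained at k = 2)
  C[2][0] = min over k of (A[2][0] + B[0][0] = 10 + 8 = 18, A[2][1] + B[1][0] = 10 + 10 = 20, A[2][2] + B[2][0] = 9 + -1 = 8) = 8 (attained at k = 2)
  C[2][1] = min over k of (A[2][0] + B[0][1] = 10 + 10 = 20, A[2][1] + B[1][1] = 10 + -2 = 8, A[2][2] + B[2][1] = 9 + 8 = 17) = 8 (attained at k = 1)
  C[2][2] = min over k of (A[2][0] + B[0][2] = 10 + 4 = 14, A[2][1] + B[1][2] = 10 + 1 = 11, A[2][2] + B[2][2] = 9 + 0 = 9) = 9 (attained at k = 2)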